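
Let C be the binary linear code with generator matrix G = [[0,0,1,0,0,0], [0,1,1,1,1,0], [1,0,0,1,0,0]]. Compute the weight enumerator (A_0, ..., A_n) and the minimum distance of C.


Weight distribution: A_0 = 1, A_1 = 1, A_2 = 1, A_3 = 3, A_4 = 2. Minimum distance d = 1.

Enumerate all 2^3 = 8 messages m ∈ F_2^3.
For each, compute codeword c = mG in F_2^6, then tally its weight.
  m = 000 → c = 000000, weight = 0.
  m = 100 → c = 001000, weight = 1.
  m = 010 → c = 011110, weight = 4.
  m = 110 → c = 010110, weight = 3.
  m = 001 → c = 100100, weight = 2.
  m = 101 → c = 101100, weight = 3.
  m = 011 → c = 111010, weight = 4.
  m = 111 → c = 110010, weight = 3.
Tally weights:
  weight 0: 1 codewords.
  weight 1: 1 codewords.
  weight 2: 1 codewords.
  weight 3: 3 codewords.
  weight 4: 2 codewords.
Minimum distance d = smallest w > 0 with A_w > 0 = 1.
Sanity: Σ A_w = 8 = 2^3 = 8 ✓.


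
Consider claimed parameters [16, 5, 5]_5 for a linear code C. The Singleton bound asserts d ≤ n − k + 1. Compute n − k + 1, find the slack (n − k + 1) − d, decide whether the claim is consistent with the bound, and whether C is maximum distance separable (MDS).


Singleton RHS = n − k + 1 = 12, slack = 7, bound satisfied, not MDS.

Singleton bound: d ≤ n − k + 1.
Here n = 16, k = 5, so n − k + 1 = 12.
Given d = 5, check d ≤ 12: YES.
Slack = (n − k + 1) − d = 7.
The code is NOT MDS (slack = 7 > 0).
Description: the claimed parameters are [16, 5, 5]_5; such a code would be non-MDS.


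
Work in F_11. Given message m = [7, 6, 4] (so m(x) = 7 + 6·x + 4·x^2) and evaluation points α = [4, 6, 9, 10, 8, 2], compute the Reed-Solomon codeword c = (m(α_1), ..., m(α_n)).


c = [7, 0, 0, 5, 3, 2]

Message polynomial: m(x) = 7 + 6·x + 4·x^2 (mod 11).
For each evaluation point α_i, compute m(α_i) mod 11:
  α_1 = 4: Horner steps 4 → 0 → 7, so m(4) = 7.
  α_2 = 6: Horner steps 4 → 8 → 0, so m(6) = 0.
  α_3 = 9: Horner steps 4 → 9 → 0, so m(9) = 0.
  α_4 = 10: Horner steps 4 → 2 → 5, so m(10) = 5.
  α_5 = 8: Horner steps 4 → 5 → 3, so m(8) = 3.
  α_6 = 2: Horner steps 4 → 3 → 2, so m(2) = 2.
Codeword c = [7, 0, 0, 5, 3, 2] ∈ F_11^6.


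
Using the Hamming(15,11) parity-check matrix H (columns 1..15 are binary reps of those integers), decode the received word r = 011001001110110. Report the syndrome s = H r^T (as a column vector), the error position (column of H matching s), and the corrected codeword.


s = (1, 1, 0, 0)^T, error position = 12, corrected codeword c = 011001001111110

Compute s = H r^T mod 2 one row at a time:
  s_1 = 0 + 1 + 1 + 1 + 0 + 1 + 1 + 0 = 5 ≡ 1 (mod 2).
  s_2 = 0 + 0 + 1 + 0 + 0 + 1 + 1 + 0 = 3 ≡ 1 (mod 2).
  s_3 = 1 + 1 + 1 + 0 + 1 + 1 + 1 + 0 = 6 ≡ 0 (mod 2).
  s_4 = 0 + 1 + 0 + 0 + 1 + 1 + 1 + 0 = 4 ≡ 0 (mod 2).
s = (1, 1, 0, 0)^T — this equals column 12 of H (binary 1100), so error is at position 12.
Correct: flip bit 12 of r = 011001001110110 to get c = 011001001111110.


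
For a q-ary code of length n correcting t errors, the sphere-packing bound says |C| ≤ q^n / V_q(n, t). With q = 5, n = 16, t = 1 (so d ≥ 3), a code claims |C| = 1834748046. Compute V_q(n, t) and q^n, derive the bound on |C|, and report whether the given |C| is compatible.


V_q(n, t) = 65, q^n = 152587890625, Hamming bound = 2347506009, |C| = 1834748046 ≤ bound (satisfied).

Step 1: Compute V_q(n, t) = Σ_{j=0}^1 C(n, j) (q−1)^j.
  j = 0: C(16,0)·(4)^0 = 1·1 = 1.
  j = 1: C(16,1)·(4)^1 = 16·4 = 64.
  V_q(n, t) = 1 + 64 = 65.
Step 2: q^n = 5^16 = 152587890625.
Step 3: Hamming bound ⌊q^n / V_q(n,t)⌋ = ⌊152587890625/65⌋ = 2347506009.
Step 4: Compare |C| = 1834748046 to 2347506009: satisfied.
The claimed |C| lies below the Hamming bound.


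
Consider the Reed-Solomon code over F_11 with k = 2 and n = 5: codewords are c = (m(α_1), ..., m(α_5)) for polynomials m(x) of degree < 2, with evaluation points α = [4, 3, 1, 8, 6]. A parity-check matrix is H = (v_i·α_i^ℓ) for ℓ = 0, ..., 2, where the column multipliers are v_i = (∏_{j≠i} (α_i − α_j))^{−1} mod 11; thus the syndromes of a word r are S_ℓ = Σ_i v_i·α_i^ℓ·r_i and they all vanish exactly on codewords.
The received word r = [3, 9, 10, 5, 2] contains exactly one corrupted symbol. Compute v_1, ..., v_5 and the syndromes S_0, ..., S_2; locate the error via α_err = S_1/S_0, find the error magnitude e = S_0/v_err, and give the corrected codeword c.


S = (3, 2, 5), error at position 4, error magnitude e = 4, c = [3, 9, 10, 1, 2].

Step 1: column multipliers v_i = (∏_{j≠i}(α_i − α_j))^{−1} mod 11.
  i = 1 (α = 4): (4−3)(4−1)(4−8)(4−6) = 1·3·(−4)·(−2) = 24 ≡ 2, so v_1 = 2^{−1} = 6 (mod 11).
  i = 2 (α = 3): (3−4)(3−1)(3−8)(3−6) = (−1)·2·(−5)·(−3) = −30 ≡ 3, so v_2 = 3^{−1} = 4 (mod 11).
  i = 3 (α = 1): (1−4)(1−3)(1−8)(1−6) = (−3)·(−2)·(−7)·(−5) = 210 ≡ 1, so v_3 = 1^{−1} = 1 (mod 11).
  i = 4 (α = 8): (8−4)(8−3)(8−1)(8−6) = 4·5·7·2 = 280 ≡ 5, so v_4 = 5^{−1} = 9 (mod 11).
  i = 5 (α = 6): (6−4)(6−3)(6−1)(6−8) = 2·3·5·(−2) = −60 ≡ 6, so v_5 = 6^{−1} = 2 (mod 11).
  v = [6, 4, 1, 9, 2].
Step 2: syndromes of r = [3, 9, 10, 5, 2] (all sums mod 11).
  S_0 = Σ v_i r_i = 6·3 + 4·9 + 1·10 + 9·5 + 2·2 = 113 ≡ 3.
  S_1 = Σ v_i α_i r_i = 6·4·3 + 4·3·9 + 1·1·10 + 9·8·5 + 2·6·2 = 574 ≡ 2.
  α_i^2 mod 11 = [5, 9, 1, 9, 3].
  S_2 = Σ v_i α_i^2 r_i = 6·5·3 + 4·9·9 + 1·1·10 + 9·9·5 + 2·3·2 = 841 ≡ 5.
  S = (3, 2, 5) ≠ 0, so r is not a codeword (an error is present).
Step 3: locate the error. For a single error e at position i, S_ℓ = v_i·e·α_i^ℓ, so α_err = S_1/S_0.
  S_0^{−1} = 3^{−1} = 4 (mod 11), so α_err = 2·4 = 8 ≡ 8 = α_4. Error position i = 4.
  Consistency check: S_2/S_1 = 5·6 = 30 ≡ 8 = α_err ✓ (single-error assumption holds).
Step 4: error magnitude e = S_0/v_4 = S_0·∏_{j≠4}(α_4 − α_j) = 3·5 = 15 ≡ 4 (mod 11).
Step 5: correct position 4: c_4 = r_4 − e = 5 − 4 ≡ 1 (mod 11). Hence c = [3, 9, 10, 1, 2].
  Check: interpolating c through the α_i gives m(x) = 5 + 5·x (degree < 2) with m(α_i) = c_i for every i, so c is indeed a codeword.


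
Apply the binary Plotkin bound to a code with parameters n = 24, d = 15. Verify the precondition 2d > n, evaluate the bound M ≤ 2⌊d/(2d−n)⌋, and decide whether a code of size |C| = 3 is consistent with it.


Plotkin bound M ≤ 4; given |C| = 3 ≤ bound (satisfied).

Check applicability: 2d = 30, n = 24.
2d − n = 6 > 0, so Plotkin applies.
Compute d/(2d−n) = 15/6 ≈ 2.5000.
⌊d/(2d−n)⌋ = 2.
Plotkin bound: M ≤ 2·2 = 4.
Given |C| = 3, check: satisfied.
This |C| is below the Plotkin bound.


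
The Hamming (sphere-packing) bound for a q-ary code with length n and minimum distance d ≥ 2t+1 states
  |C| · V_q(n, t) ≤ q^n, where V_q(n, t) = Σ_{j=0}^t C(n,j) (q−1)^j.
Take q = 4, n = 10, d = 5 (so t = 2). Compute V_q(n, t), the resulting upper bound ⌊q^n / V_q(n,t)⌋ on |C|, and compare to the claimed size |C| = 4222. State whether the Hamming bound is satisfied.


V_q(n, t) = 436, q^n = 1048576, Hamming bound = 2404, |C| = 4222 > bound (violated).

Step 1: Compute V_q(n, t) = Σ_{j=0}^2 C(n, j) (q−1)^j.
  j = 0: C(10,0)·(3)^0 = 1·1 = 1.
  j = 1: C(10,1)·(3)^1 = 10·3 = 30.
  j = 2: C(10,2)·(3)^2 = 45·9 = 405.
  V_q(n, t) = 1 + 30 + 405 = 436.
Step 2: q^n = 4^10 = 1048576.
Step 3: Hamming bound ⌊q^n / V_q(n,t)⌋ = ⌊1048576/436⌋ = 2404.
Step 4: Compare |C| = 4222 to 2404: violated.
The claimed |C| lies above the Hamming bound, so no 4-ary code of length 10 with d ≥ 5 can have 4222 codewords.


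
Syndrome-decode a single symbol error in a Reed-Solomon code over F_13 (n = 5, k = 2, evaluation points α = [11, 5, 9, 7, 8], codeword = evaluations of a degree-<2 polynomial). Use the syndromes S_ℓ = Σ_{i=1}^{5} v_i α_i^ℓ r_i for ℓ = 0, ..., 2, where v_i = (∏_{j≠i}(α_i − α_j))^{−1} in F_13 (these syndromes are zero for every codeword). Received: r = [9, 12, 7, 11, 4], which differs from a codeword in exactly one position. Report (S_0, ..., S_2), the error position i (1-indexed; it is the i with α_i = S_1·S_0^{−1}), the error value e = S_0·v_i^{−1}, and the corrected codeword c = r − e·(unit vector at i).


S = (1, 9, 3), error at position 3, error magnitude e = 10, c = [9, 12, 10, 11, 4].

Step 1: column multipliers v_i = (∏_{j≠i}(α_i − α_j))^{−1} mod 13.
  i = 1 (α = 11): (11−5)(11−9)(11−7)(11−8) = 6·2·4·3 = 144 ≡ 1, so v_1 = 1^{−1} = 1 (mod 13).
  i = 2 (α = 5): (5−11)(5−9)(5−7)(5−8) = (−6)·(−4)·(−2)·(−3) = 144 ≡ 1, so v_2 = 1^{−1} = 1 (mod 13).
  i = 3 (α = 9): (9−11)(9−5)(9−7)(9−8) = (−2)·4·2·1 = −16 ≡ 10, so v_3 = 10^{−1} = 4 (mod 13).
  i = 4 (α = 7): (7−11)(7−5)(7−9)(7−8) = (−4)·2·(−2)·(−1) = −16 ≡ 10, so v_4 = 10^{−1} = 4 (mod 13).
  i = 5 (α = 8): (8−11)(8−5)(8−9)(8−7) = (−3)·3·(−1)·1 = 9 ≡ 9, so v_5 = 9^{−1} = 3 (mod 13).
  v = [1, 1, 4, 4, 3].
Step 2: syndromes of r = [9, 12, 7, 11, 4] (all sums mod 13).
  S_0 = Σ v_i r_i = 1·9 + 1·12 + 4·7 + 4·11 + 3·4 = 105 ≡ 1.
  S_1 = Σ v_i α_i r_i = 1·11·9 + 1·5·12 + 4·9·7 + 4·7·11 + 3·8·4 = 815 ≡ 9.
  α_i^2 mod 13 = [4, 12, 3, 10, 12].
  S_2 = Σ v_i α_i^2 r_i = 1·4·9 + 1·12·12 + 4·3·7 + 4·10·11 + 3·12·4 = 848 ≡ 3.
  S = (1, 9, 3) ≠ 0, so r is not a codeword (an error is present).
Step 3: locate the error. For a single error e at position i, S_ℓ = v_i·e·α_i^ℓ, so α_err = S_1/S_0.
  S_0^{−1} = 1^{−1} = 1 (mod 13), so α_err = 9·1 = 9 ≡ 9 = α_3. Error position i = 3.
  Consistency check: S_2/S_1 = 3·3 = 9 ≡ 9 = α_err ✓ (single-error assumption holds).
Step 4: error magnitude e = S_0/v_3 = S_0·∏_{j≠3}(α_3 − α_j) = 1·10 = 10 ≡ 10 (mod 13).
Step 5: correct position 3: c_3 = r_3 − e = 7 − 10 ≡ 10 (mod 13). Hence c = [9, 12, 10, 11, 4].
  Check: interpolating c through the α_i gives m(x) = 8 + 6·x (degree < 2) with m(α_i) = c_i for every i, so c is indeed a codeword.


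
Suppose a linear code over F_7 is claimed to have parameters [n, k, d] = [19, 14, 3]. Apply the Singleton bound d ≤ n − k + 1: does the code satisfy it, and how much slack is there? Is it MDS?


Singleton RHS = n − k + 1 = 6, slack = 3, bound satisfied, not MDS.

Singleton bound: d ≤ n − k + 1.
Here n = 19, k = 14, so n − k + 1 = 6.
Given d = 3, check d ≤ 6: YES.
Slack = (n − k + 1) − d = 3.
The code is NOT MDS (slack = 3 > 0).
Description: the claimed parameters are [19, 14, 3]_7; such a code would be non-MDS.


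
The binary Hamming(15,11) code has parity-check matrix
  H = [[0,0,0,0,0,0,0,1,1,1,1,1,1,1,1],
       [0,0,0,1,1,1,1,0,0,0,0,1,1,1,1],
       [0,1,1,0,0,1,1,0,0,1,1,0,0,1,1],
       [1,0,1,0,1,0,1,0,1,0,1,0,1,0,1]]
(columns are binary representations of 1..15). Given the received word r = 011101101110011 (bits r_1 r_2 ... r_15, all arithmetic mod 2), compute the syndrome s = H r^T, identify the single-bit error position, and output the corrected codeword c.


s = (1, 1, 0, 1)^T, error position = 13, corrected codeword c = 011101101110111

Compute s = H r^T mod 2 one row at a time:
  s_1 = 0 + 1 + 1 + 1 + 0 + 0 + 1 + 1 = 5 ≡ 1 (mod 2).
  s_2 = 1 + 0 + 1 + 1 + 0 + 0 + 1 + 1 = 5 ≡ 1 (mod 2).
  s_3 = 1 + 1 + 1 + 1 + 1 + 1 + 1 + 1 = 8 ≡ 0 (mod 2).
  s_4 = 0 + 1 + 0 + 1 + 1 + 1 + 0 + 1 = 5 ≡ 1 (mod 2).
s = (1, 1, 0, 1)^T — this equals column 13 of H (binary 1101), so error is at position 13.
Correct: flip bit 13 of r = 011101101110011 to get c = 011101101110111.


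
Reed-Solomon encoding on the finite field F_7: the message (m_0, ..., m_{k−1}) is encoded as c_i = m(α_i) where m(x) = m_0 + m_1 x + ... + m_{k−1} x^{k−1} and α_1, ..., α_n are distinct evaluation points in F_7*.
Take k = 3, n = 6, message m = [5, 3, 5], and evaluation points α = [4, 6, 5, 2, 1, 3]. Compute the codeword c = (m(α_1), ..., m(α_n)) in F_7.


c = [6, 0, 5, 3, 6, 3]

Message polynomial: m(x) = 5 + 3·x + 5·x^2 (mod 7).
For each evaluation point α_i, compute m(α_i) mod 7:
  α_1 = 4: Horner steps 5 → 2 → 6, so m(4) = 6.
  α_2 = 6: Horner steps 5 → 5 → 0, so m(6) = 0.
  α_3 = 5: Horner steps 5 → 0 → 5, so m(5) = 5.
  α_4 = 2: Horner steps 5 → 6 → 3, so m(2) = 3.
  α_5 = 1: Horner steps 5 → 1 → 6, so m(1) = 6.
  α_6 = 3: Horner steps 5 → 4 → 3, so m(3) = 3.
Codeword c = [6, 0, 5, 3, 6, 3] ∈ F_7^6.


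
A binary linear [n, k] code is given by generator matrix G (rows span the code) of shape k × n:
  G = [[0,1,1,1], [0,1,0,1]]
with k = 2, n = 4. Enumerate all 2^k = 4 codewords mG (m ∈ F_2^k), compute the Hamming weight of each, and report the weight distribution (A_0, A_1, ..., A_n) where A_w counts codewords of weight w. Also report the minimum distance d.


Weight distribution: A_0 = 1, A_1 = 1, A_2 = 1, A_3 = 1. Minimum distance d = 1.

Enumerate all 2^2 = 4 messages m ∈ F_2^2.
For each, compute codeword c = mG in F_2^4, then tally its weight.
  m = 00 → c = 0000, weight = 0.
  m = 10 → c = 0111, weight = 3.
  m = 01 → c = 0101, weight = 2.
  m = 11 → c = 0010, weight = 1.
Tally weights:
  weight 0: 1 codewords.
  weight 1: 1 codewords.
  weight 2: 1 codewords.
  weight 3: 1 codewords.
Minimum distance d = smallest w > 0 with A_w > 0 = 1.
Sanity: Σ A_w = 4 = 2^2 = 4 ✓.


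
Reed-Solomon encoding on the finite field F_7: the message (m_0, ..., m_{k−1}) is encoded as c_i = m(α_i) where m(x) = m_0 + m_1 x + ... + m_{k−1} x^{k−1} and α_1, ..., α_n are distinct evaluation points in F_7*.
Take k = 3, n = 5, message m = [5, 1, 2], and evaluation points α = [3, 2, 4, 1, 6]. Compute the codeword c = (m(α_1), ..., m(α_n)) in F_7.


c = [5, 1, 6, 1, 6]

Message polynomial: m(x) = 5 + 1·x + 2·x^2 (mod 7).
For each evaluation point α_i, compute m(α_i) mod 7:
  α_1 = 3: Horner steps 2 → 0 → 5, so m(3) = 5.
  α_2 = 2: Horner steps 2 → 5 → 1, so m(2) = 1.
  α_3 = 4: Horner steps 2 → 2 → 6, so m(4) = 6.
  α_4 = 1: Horner steps 2 → 3 → 1, so m(1) = 1.
  α_5 = 6: Horner steps 2 → 6 → 6, so m(6) = 6.
Codeword c = [5, 1, 6, 1, 6] ∈ F_7^5.


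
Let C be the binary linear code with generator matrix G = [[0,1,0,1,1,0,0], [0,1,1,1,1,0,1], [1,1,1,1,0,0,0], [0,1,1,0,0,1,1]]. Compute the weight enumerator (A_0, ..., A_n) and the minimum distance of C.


Weight distribution: A_0 = 1, A_2 = 2, A_3 = 4, A_4 = 5, A_5 = 4. Minimum distance d = 2.

Enumerate all 2^4 = 16 messages m ∈ F_2^4.
For each, compute codeword c = mG in F_2^7, then tally its weight.
  m = 0000 → c = 0000000, weight = 0.
  m = 1000 → c = 0101100, weight = 3.
  m = 0100 → c = 0111101, weight = 5.
  m = 1100 → c = 0010001, weight = 2.
  m = 0010 → c = 1111000, weight = 4.
  m = 1010 → c = 1010100, weight = 3.
  m = 0110 → c = 1000101, weight = 3.
  m = 1110 → c = 1101001, weight = 4.
  m = 0001 → c = 0110011, weight = 4.
  m = 1001 → c = 0011111, weight = 5.
  m = 0101 → c = 0001110, weight = 3.
  m = 1101 → c = 0100010, weight = 2.
  m = 0011 → c = 1001011, weight = 4.
  m = 1011 → c = 1100111, weight = 5.
  m = 0111 → c = 1110110, weight = 5.
  m = 1111 → c = 1011010, weight = 4.
Tally weights:
  weight 0: 1 codewords.
  weight 2: 2 codewords.
  weight 3: 4 codewords.
  weight 4: 5 codewords.
  weight 5: 4 codewords.
Minimum distance d = smallest w > 0 with A_w > 0 = 2.
Sanity: Σ A_w = 16 = 2^4 = 16 ✓.


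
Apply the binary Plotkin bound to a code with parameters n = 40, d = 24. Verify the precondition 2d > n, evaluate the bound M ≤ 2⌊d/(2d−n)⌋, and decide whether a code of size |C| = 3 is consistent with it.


Plotkin bound M ≤ 6; given |C| = 3 ≤ bound (satisfied).

Check applicability: 2d = 48, n = 40.
2d − n = 8 > 0, so Plotkin applies.
Compute d/(2d−n) = 24/8 ≈ 3.0000.
⌊d/(2d−n)⌋ = 3.
Plotkin bound: M ≤ 2·3 = 6.
Given |C| = 3, check: satisfied.
This |C| is below the Plotkin bound.


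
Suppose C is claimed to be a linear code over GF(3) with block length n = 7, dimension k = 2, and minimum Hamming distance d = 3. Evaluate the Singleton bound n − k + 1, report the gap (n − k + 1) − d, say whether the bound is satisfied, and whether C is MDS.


Singleton RHS = n − k + 1 = 6, slack = 3, bound satisfied, not MDS.

Singleton bound: d ≤ n − k + 1.
Here n = 7, k = 2, so n − k + 1 = 6.
Given d = 3, check d ≤ 6: YES.
Slack = (n − k + 1) − d = 3.
The code is NOT MDS (slack = 3 > 0).
Description: the claimed parameters are [7, 2, 3]_3; such a code would be non-MDS.


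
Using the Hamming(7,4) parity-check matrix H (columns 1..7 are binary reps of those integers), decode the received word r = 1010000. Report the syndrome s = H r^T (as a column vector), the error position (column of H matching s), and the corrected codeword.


s = (0, 1, 0)^T, error position = 2, corrected codeword c = 1110000

Compute s = H r^T mod 2 one row at a time:
  s_1 = 0 + 0 + 0 + 0 = 0 ≡ 0 (mod 2).
  s_2 = 0 + 1 + 0 + 0 = 1 ≡ 1 (mod 2).
  s_3 = 1 + 1 + 0 + 0 = 2 ≡ 0 (mod 2).
s = (0, 1, 0)^T — this equals column 2 of H (binary 010), so error is at position 2.
Correct: flip bit 2 of r = 1010000 to get c = 1110000.


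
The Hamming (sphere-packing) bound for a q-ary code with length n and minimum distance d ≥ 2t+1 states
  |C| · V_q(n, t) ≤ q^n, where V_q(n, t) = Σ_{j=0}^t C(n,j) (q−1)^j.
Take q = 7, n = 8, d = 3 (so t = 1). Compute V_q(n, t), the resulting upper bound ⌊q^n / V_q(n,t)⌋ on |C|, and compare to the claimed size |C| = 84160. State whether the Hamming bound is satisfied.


V_q(n, t) = 49, q^n = 5764801, Hamming bound = 117649, |C| = 84160 ≤ bound (satisfied).

Step 1: Compute V_q(n, t) = Σ_{j=0}^1 C(n, j) (q−1)^j.
  j = 0: C(8,0)·(6)^0 = 1·1 = 1.
  j = 1: C(8,1)·(6)^1 = 8·6 = 48.
  V_q(n, t) = 1 + 48 = 49.
Step 2: q^n = 7^8 = 5764801.
Step 3: Hamming bound ⌊q^n / V_q(n,t)⌋ = ⌊5764801/49⌋ = 117649.
Step 4: Compare |C| = 84160 to 117649: satisfied.
The claimed |C| lies below the Hamming bound.


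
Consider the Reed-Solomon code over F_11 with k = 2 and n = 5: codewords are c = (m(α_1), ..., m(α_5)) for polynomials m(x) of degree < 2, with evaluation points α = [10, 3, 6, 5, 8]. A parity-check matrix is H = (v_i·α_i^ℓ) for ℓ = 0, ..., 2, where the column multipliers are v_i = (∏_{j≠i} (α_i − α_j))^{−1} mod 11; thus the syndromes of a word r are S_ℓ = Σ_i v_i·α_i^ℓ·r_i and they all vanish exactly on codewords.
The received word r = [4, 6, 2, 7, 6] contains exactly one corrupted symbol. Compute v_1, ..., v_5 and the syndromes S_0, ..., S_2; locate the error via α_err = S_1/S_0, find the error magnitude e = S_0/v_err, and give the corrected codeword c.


S = (6, 4, 10), error at position 5, error magnitude e = 3, c = [4, 6, 2, 7, 3].

Step 1: column multipliers v_i = (∏_{j≠i}(α_i − α_j))^{−1} mod 11.
  i = 1 (α = 10): (10−3)(10−6)(10−5)(10−8) = 7·4·5·2 = 280 ≡ 5, so v_1 = 5^{−1} = 9 (mod 11).
  i = 2 (α = 3): (3−10)(3−6)(3−5)(3−8) = (−7)·(−3)·(−2)·(−5) = 210 ≡ 1, so v_2 = 1^{−1} = 1 (mod 11).
  i = 3 (α = 6): (6−10)(6−3)(6−5)(6−8) = (−4)·3·1·(−2) = 24 ≡ 2, so v_3 = 2^{−1} = 6 (mod 11).
  i = 4 (α = 5): (5−10)(5−3)(5−6)(5−8) = (−5)·2·(−1)·(−3) = −30 ≡ 3, so v_4 = 3^{−1} = 4 (mod 11).
  i = 5 (α = 8): (8−10)(8−3)(8−6)(8−5) = (−2)·5·2·3 = −60 ≡ 6, so v_5 = 6^{−1} = 2 (mod 11).
  v = [9, 1, 6, 4, 2].
Step 2: syndromes of r = [4, 6, 2, 7, 6] (all sums mod 11).
  S_0 = Σ v_i r_i = 9·4 + 1·6 + 6·2 + 4·7 + 2·6 = 94 ≡ 6.
  S_1 = Σ v_i α_i r_i = 9·10·4 + 1·3·6 + 6·6·2 + 4·5·7 + 2·8·6 = 686 ≡ 4.
  α_i^2 mod 11 = [1, 9, 3, 3, 9].
  S_2 = Σ v_i α_i^2 r_i = 9·1·4 + 1·9·6 + 6·3·2 + 4·3·7 + 2·9·6 = 318 ≡ 10.
  S = (6, 4, 10) ≠ 0, so r is not a codeword (an error is present).
Step 3: locate the error. For a single error e at position i, S_ℓ = v_i·e·α_i^ℓ, so α_err = S_1/S_0.
  S_0^{−1} = 6^{−1} = 2 (mod 11), so α_err = 4·2 = 8 ≡ 8 = α_5. Error position i = 5.
  Consistency check: S_2/S_1 = 10·3 = 30 ≡ 8 = α_err ✓ (single-error assumption holds).
Step 4: error magnitude e = S_0/v_5 = S_0·∏_{j≠5}(α_5 − α_j) = 6·6 = 36 ≡ 3 (mod 11).
Step 5: correct position 5: c_5 = r_5 − e = 6 − 3 ≡ 3 (mod 11). Hence c = [4, 6, 2, 7, 3].
  Check: interpolating c through the α_i gives m(x) = 10 + 6·x (degree < 2) with m(α_i) = c_i for every i, so c is indeed a codeword.


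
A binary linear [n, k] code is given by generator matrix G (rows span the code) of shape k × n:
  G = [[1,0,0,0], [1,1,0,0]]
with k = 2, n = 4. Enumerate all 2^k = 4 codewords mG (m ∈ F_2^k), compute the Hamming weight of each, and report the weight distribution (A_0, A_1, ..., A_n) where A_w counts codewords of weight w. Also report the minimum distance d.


Weight distribution: A_0 = 1, A_1 = 2, A_2 = 1. Minimum distance d = 1.

Enumerate all 2^2 = 4 messages m ∈ F_2^2.
For each, compute codeword c = mG in F_2^4, then tally its weight.
  m = 00 → c = 0000, weight = 0.
  m = 10 → c = 1000, weight = 1.
  m = 01 → c = 1100, weight = 2.
  m = 11 → c = 0100, weight = 1.
Tally weights:
  weight 0: 1 codewords.
  weight 1: 2 codewords.
  weight 2: 1 codewords.
Minimum distance d = smallest w > 0 with A_w > 0 = 1.
Sanity: Σ A_w = 4 = 2^2 = 4 ✓.


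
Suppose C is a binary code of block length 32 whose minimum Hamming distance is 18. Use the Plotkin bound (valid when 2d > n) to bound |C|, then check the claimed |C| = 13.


Plotkin bound M ≤ 8; given |C| = 13 > bound (violated).

Check applicability: 2d = 36, n = 32.
2d − n = 4 > 0, so Plotkin applies.
Compute d/(2d−n) = 18/4 ≈ 4.5000.
⌊d/(2d−n)⌋ = 4.
Plotkin bound: M ≤ 2·4 = 8.
Given |C| = 13, check: VIOLATED.
This |C| is above the Plotkin bound, so no binary code with n = 32, d = 18 and 13 codewords exists.


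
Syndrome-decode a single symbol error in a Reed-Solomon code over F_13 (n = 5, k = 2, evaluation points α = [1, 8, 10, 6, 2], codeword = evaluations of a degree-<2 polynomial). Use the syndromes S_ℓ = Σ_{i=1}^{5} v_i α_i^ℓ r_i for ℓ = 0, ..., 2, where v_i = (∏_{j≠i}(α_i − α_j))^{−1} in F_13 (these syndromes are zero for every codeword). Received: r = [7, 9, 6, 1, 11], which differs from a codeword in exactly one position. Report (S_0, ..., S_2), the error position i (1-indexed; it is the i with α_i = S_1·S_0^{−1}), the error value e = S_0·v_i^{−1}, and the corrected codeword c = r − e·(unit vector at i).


S = (7, 5, 11), error at position 3, error magnitude e = 2, c = [7, 9, 4, 1, 11].

Step 1: column multipliers v_i = (∏_{j≠i}(α_i − α_j))^{−1} mod 13.
  i = 1 (α = 1): (1−8)(1−10)(1−6)(1−2) = (−7)·(−9)·(−5)·(−1) = 315 ≡ 3, so v_1 = 3^{−1} = 9 (mod 13).
  i = 2 (α = 8): (8−1)(8−10)(8−6)(8−2) = 7·(−2)·2·6 = −168 ≡ 1, so v_2 = 1^{−1} = 1 (mod 13).
  i = 3 (α = 10): (10−1)(10−8)(10−6)(10−2) = 9·2·4·8 = 576 ≡ 4, so v_3 = 4^{−1} = 10 (mod 13).
  i = 4 (α = 6): (6−1)(6−8)(6−10)(6−2) = 5·(−2)·(−4)·4 = 160 ≡ 4, so v_4 = 4^{−1} = 10 (mod 13).
  i = 5 (α = 2): (2−1)(2−8)(2−10)(2−6) = 1·(−6)·(−8)·(−4) = −192 ≡ 3, so v_5 = 3^{−1} = 9 (mod 13).
  v = [9, 1, 10, 10, 9].
Step 2: syndromes of r = [7, 9, 6, 1, 11] (all sums mod 13).
  S_0 = Σ v_i r_i = 9·7 + 1·9 + 10·6 + 10·1 + 9·11 = 241 ≡ 7.
  S_1 = Σ v_i α_i r_i = 9·1·7 + 1·8·9 + 10·10·6 + 10·6·1 + 9·2·11 = 993 ≡ 5.
  α_i^2 mod 13 = [1, 12, 9, 10, 4].
  S_2 = Σ v_i α_i^2 r_i = 9·1·7 + 1·12·9 + 10·9·6 + 10·10·1 + 9·4·11 = 1207 ≡ 11.
  S = (7, 5, 11) ≠ 0, so r is not a codeword (an error is present).
Step 3: locate the error. For a single error e at position i, S_ℓ = v_i·e·α_i^ℓ, so α_err = S_1/S_0.
  S_0^{−1} = 7^{−1} = 2 (mod 13), so α_err = 5·2 = 10 ≡ 10 = α_3. Error position i = 3.
  Consistency check: S_2/S_1 = 11·8 = 88 ≡ 10 = α_err ✓ (single-error assumption holds).
Step 4: error magnitude e = S_0/v_3 = S_0·∏_{j≠3}(α_3 − α_j) = 7·4 = 28 ≡ 2 (mod 13).
Step 5: correct position 3: c_3 = r_3 − e = 6 − 2 ≡ 4 (mod 13). Hence c = [7, 9, 4, 1, 11].
  Check: interpolating c through the α_i gives m(x) = 3 + 4·x (degree < 2) with m(α_i) = c_i for every i, so c is indeed a codeword.


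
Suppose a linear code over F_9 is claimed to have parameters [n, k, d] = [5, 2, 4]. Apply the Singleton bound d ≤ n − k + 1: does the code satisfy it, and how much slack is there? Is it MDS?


Singleton RHS = n − k + 1 = 4, slack = 0, bound satisfied, MDS.

Singleton bound: d ≤ n − k + 1.
Here n = 5, k = 2, so n − k + 1 = 4.
Given d = 4, check d ≤ 4: YES.
Slack = (n − k + 1) − d = 0.
The code is MDS (slack = 0).
Description: the claimed parameters are [5, 2, 4]_9; such a code would be MDS (meets Singleton bound).


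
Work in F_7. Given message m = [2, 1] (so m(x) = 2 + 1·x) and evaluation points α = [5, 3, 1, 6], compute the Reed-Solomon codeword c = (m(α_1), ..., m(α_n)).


c = [0, 5, 3, 1]

Message polynomial: m(x) = 2 + 1·x (mod 7).
For each evaluation point α_i, compute m(α_i) mod 7:
  α_1 = 5: Horner steps 1 → 0, so m(5) = 0.
  α_2 = 3: Horner steps 1 → 5, so m(3) = 5.
  α_3 = 1: Horner steps 1 → 3, so m(1) = 3.
  α_4 = 6: Horner steps 1 → 1, so m(6) = 1.
Codeword c = [0, 5, 3, 1] ∈ F_7^4.


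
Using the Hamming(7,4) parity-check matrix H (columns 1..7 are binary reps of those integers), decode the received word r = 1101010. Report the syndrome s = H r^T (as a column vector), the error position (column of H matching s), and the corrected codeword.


s = (0, 0, 1)^T, error position = 1, corrected codeword c = 0101010

Compute s = H r^T mod 2 one row at a time:
  s_1 = 1 + 0 + 1 + 0 = 2 ≡ 0 (mod 2).
  s_2 = 1 + 0 + 1 + 0 = 2 ≡ 0 (mod 2).
  s_3 = 1 + 0 + 0 + 0 = 1 ≡ 1 (mod 2).
s = (0, 0, 1)^T — this equals column 1 of H (binary 001), so error is at position 1.
Correct: flip bit 1 of r = 1101010 to get c = 0101010.


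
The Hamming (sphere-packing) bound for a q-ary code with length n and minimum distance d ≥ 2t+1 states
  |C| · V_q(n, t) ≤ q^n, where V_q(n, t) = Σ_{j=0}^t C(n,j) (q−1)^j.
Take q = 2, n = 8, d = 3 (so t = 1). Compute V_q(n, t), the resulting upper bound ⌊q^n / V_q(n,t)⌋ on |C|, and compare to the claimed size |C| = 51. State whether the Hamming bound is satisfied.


V_q(n, t) = 9, q^n = 256, Hamming bound = 28, |C| = 51 > bound (violated).

Step 1: Compute V_q(n, t) = Σ_{j=0}^1 C(n, j) (q−1)^j.
  j = 0: C(8,0)·(1)^0 = 1·1 = 1.
  j = 1: C(8,1)·(1)^1 = 8·1 = 8.
  V_q(n, t) = 1 + 8 = 9.
Step 2: q^n = 2^8 = 256.
Step 3: Hamming bound ⌊q^n / V_q(n,t)⌋ = ⌊256/9⌋ = 28.
Step 4: Compare |C| = 51 to 28: violated.
The claimed |C| lies above the Hamming bound, so no 2-ary code of length 8 with d ≥ 3 can have 51 codewords.


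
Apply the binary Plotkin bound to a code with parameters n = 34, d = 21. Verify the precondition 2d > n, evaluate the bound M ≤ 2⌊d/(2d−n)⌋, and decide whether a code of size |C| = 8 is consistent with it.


Plotkin bound M ≤ 4; given |C| = 8 > bound (violated).

Check applicability: 2d = 42, n = 34.
2d − n = 8 > 0, so Plotkin applies.
Compute d/(2d−n) = 21/8 ≈ 2.6250.
⌊d/(2d−n)⌋ = 2.
Plotkin bound: M ≤ 2·2 = 4.
Given |C| = 8, check: VIOLATED.
This |C| is above the Plotkin bound, so no binary code with n = 34, d = 21 and 8 codewords exists.


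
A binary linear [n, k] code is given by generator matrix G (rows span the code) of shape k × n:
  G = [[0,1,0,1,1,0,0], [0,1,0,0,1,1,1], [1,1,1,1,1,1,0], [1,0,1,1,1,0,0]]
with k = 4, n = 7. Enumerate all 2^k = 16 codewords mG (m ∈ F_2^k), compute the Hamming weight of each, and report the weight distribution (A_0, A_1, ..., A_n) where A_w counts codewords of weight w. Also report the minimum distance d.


Weight distribution: A_0 = 1, A_2 = 2, A_3 = 6, A_4 = 3, A_5 = 2, A_6 = 2. Minimum distance d = 2.

Enumerate all 2^4 = 16 messages m ∈ F_2^4.
For each, compute codeword c = mG in F_2^7, then tally its weight.
  m = 0000 → c = 0000000, weight = 0.
  m = 1000 → c = 0101100, weight = 3.
  m = 0100 → c = 0100111, weight = 4.
  m = 1100 → c = 0001011, weight = 3.
  m = 0010 → c = 1111110, weight = 6.
  m = 1010 → c = 1010010, weight = 3.
  m = 0110 → c = 1011001, weight = 4.
  m = 1110 → c = 1110101, weight = 5.
  m = 0001 → c = 1011100, weight = 4.
  m = 1001 → c = 1110000, weight = 3.
  m = 0101 → c = 1111011, weight = 6.
  m = 1101 → c = 1010111, weight = 5.
  m = 0011 → c = 0100010, weight = 2.
  m = 1011 → c = 0001110, weight = 3.
  m = 0111 → c = 0000101, weight = 2.
  m = 1111 → c = 0101001, weight = 3.
Tally weights:
  weight 0: 1 codewords.
  weight 2: 2 codewords.
  weight 3: 6 codewords.
  weight 4: 3 codewords.
  weight 5: 2 codewords.
  weight 6: 2 codewords.
Minimum distance d = smallest w > 0 with A_w > 0 = 2.
Sanity: Σ A_w = 16 = 2^4 = 16 ✓.


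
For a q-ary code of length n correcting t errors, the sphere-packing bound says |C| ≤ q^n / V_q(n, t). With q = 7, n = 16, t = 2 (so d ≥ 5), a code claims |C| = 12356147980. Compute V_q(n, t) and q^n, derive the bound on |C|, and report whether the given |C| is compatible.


V_q(n, t) = 4417, q^n = 33232930569601, Hamming bound = 7523869270, |C| = 12356147980 > bound (violated).

Step 1: Compute V_q(n, t) = Σ_{j=0}^2 C(n, j) (q−1)^j.
  j = 0: C(16,0)·(6)^0 = 1·1 = 1.
  j = 1: C(16,1)·(6)^1 = 16·6 = 96.
  j = 2: C(16,2)·(6)^2 = 120·36 = 4320.
  V_q(n, t) = 1 + 96 + 4320 = 4417.
Step 2: q^n = 7^16 = 33232930569601.
Step 3: Hamming bound ⌊q^n / V_q(n,t)⌋ = ⌊33232930569601/4417⌋ = 7523869270.
Step 4: Compare |C| = 12356147980 to 7523869270: violated.
The claimed |C| lies above the Hamming bound, so no 7-ary code of length 16 with d ≥ 5 can have 12356147980 codewords.


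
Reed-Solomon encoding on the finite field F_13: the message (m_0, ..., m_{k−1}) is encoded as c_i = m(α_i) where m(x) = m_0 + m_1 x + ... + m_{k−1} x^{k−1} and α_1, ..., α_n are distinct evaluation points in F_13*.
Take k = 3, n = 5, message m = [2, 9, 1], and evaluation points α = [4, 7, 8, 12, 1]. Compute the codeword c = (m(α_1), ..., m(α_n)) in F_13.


c = [2, 10, 8, 7, 12]

Message polynomial: m(x) = 2 + 9·x + 1·x^2 (mod 13).
For each evaluation point α_i, compute m(α_i) mod 13:
  α_1 = 4: Horner steps 1 → 0 → 2, so m(4) = 2.
  α_2 = 7: Horner steps 1 → 3 → 10, so m(7) = 10.
  α_3 = 8: Horner steps 1 → 4 → 8, so m(8) = 8.
  α_4 = 12: Horner steps 1 → 8 → 7, so m(12) = 7.
  α_5 = 1: Horner steps 1 → 10 → 12, so m(1) = 12.
Codeword c = [2, 10, 8, 7, 12] ∈ F_13^5.


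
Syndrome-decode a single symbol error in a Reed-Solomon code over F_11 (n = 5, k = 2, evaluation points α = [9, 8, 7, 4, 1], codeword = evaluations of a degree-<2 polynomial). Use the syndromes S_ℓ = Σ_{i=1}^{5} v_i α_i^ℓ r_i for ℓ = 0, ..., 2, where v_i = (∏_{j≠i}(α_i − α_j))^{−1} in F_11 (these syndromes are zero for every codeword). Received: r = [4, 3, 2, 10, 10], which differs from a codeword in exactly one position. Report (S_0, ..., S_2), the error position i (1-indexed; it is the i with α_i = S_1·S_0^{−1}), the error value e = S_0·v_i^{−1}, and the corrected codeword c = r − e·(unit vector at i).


S = (2, 2, 2), error at position 5, error magnitude e = 3, c = [4, 3, 2, 10, 7].

Step 1: column multipliers v_i = (∏_{j≠i}(α_i − α_j))^{−1} mod 11.
  i = 1 (α = 9): (9−8)(9−7)(9−4)(9−1) = 1·2·5·8 = 80 ≡ 3, so v_1 = 3^{−1} = 4 (mod 11).
  i = 2 (α = 8): (8−9)(8−7)(8−4)(8−1) = (−1)·1·4·7 = −28 ≡ 5, so v_2 = 5^{−1} = 9 (mod 11).
  i = 3 (α = 7): (7−9)(7−8)(7−4)(7−1) = (−2)·(−1)·3·6 = 36 ≡ 3, so v_3 = 3^{−1} = 4 (mod 11).
  i = 4 (α = 4): (4−9)(4−8)(4−7)(4−1) = (−5)·(−4)·(−3)·3 = −180 ≡ 7, so v_4 = 7^{−1} = 8 (mod 11).
  i = 5 (α = 1): (1−9)(1−8)(1−7)(1−4) = (−8)·(−7)·(−6)·(−3) = 1008 ≡ 7, so v_5 = 7^{−1} = 8 (mod 11).
  v = [4, 9, 4, 8, 8].
Step 2: syndromes of r = [4, 3, 2, 10, 10] (all sums mod 11).
  S_0 = Σ v_i r_i = 4·4 + 9·3 + 4·2 + 8·10 + 8·10 = 211 ≡ 2.
  S_1 = Σ v_i α_i r_i = 4·9·4 + 9·8·3 + 4·7·2 + 8·4·10 + 8·1·10 = 816 ≡ 2.
  α_i^2 mod 11 = [4, 9, 5, 5, 1].
  S_2 = Σ v_i α_i^2 r_i = 4·4·4 + 9·9·3 + 4·5·2 + 8·5·10 + 8·1·10 = 827 ≡ 2.
  S = (2, 2, 2) ≠ 0, so r is not a codeword (an error is present).
Step 3: locate the error. For a single error e at position i, S_ℓ = v_i·e·α_i^ℓ, so α_err = S_1/S_0.
  S_0^{−1} = 2^{−1} = 6 (mod 11), so α_err = 2·6 = 12 ≡ 1 = α_5. Error position i = 5.
  Consistency check: S_2/S_1 = 2·6 = 12 ≡ 1 = α_err ✓ (single-error assumption holds).
Step 4: error magnitude e = S_0/v_5 = S_0·∏_{j≠5}(α_5 − α_j) = 2·7 = 14 ≡ 3 (mod 11).
Step 5: correct position 5: c_5 = r_5 − e = 10 − 3 ≡ 7 (mod 11). Hence c = [4, 3, 2, 10, 7].
  Check: interpolating c through the α_i gives m(x) = 6 + 1·x (degree < 2) with m(α_i) = c_i for every i, so c is indeed a codeword.


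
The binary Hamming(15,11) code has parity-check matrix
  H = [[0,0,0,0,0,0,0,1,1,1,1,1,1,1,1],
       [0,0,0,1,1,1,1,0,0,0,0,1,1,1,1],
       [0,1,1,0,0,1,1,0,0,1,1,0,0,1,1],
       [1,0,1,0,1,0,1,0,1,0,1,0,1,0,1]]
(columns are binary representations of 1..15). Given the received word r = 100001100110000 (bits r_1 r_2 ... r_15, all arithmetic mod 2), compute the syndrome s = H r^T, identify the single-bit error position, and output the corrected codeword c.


s = (0, 0, 0, 1)^T, error position = 1, corrected codeword c = 000001100110000

Compute s = H r^T mod 2 one row at a time:
  s_1 = 0 + 0 + 1 + 1 + 0 + 0 + 0 + 0 = 2 ≡ 0 (mod 2).
  s_2 = 0 + 0 + 1 + 1 + 0 + 0 + 0 + 0 = 2 ≡ 0 (mod 2).
  s_3 = 0 + 0 + 1 + 1 + 1 + 1 + 0 + 0 = 4 ≡ 0 (mod 2).
  s_4 = 1 + 0 + 0 + 1 + 0 + 1 + 0 + 0 = 3 ≡ 1 (mod 2).
s = (0, 0, 0, 1)^T — this equals column 1 of H (binary 0001), so error is at position 1.
Correct: flip bit 1 of r = 100001100110000 to get c = 000001100110000.


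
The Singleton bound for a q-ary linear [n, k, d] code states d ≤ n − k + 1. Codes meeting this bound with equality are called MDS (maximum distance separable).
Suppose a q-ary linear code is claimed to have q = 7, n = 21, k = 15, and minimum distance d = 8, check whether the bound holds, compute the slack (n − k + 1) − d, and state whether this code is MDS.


Singleton RHS = n − k + 1 = 7, slack = -1, bound violated (no such code; not MDS).

Singleton bound: d ≤ n − k + 1.
Here n = 21, k = 15, so n − k + 1 = 7.
Given d = 8, check d ≤ 7: NO.
Slack = (n − k + 1) − d = -1.
The slack is negative: d = 8 exceeds n − k + 1 = 7 by 1, so the Singleton bound is violated and no linear [21, 15, 8]_7 code can exist. In particular it is not MDS (MDS requires d = n − k + 1 exactly).
Description: the claimed parameters are [21, 15, 8]_7; such a code would be impossible (violates the Singleton bound).


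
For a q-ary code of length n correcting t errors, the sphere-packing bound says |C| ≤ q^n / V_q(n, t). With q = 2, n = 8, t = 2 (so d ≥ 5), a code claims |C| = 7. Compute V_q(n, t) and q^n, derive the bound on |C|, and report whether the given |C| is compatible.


V_q(n, t) = 37, q^n = 256, Hamming bound = 6, |C| = 7 > bound (violated).

Step 1: Compute V_q(n, t) = Σ_{j=0}^2 C(n, j) (q−1)^j.
  j = 0: C(8,0)·(1)^0 = 1·1 = 1.
  j = 1: C(8,1)·(1)^1 = 8·1 = 8.
  j = 2: C(8,2)·(1)^2 = 28·1 = 28.
  V_q(n, t) = 1 + 8 + 28 = 37.
Step 2: q^n = 2^8 = 256.
Step 3: Hamming bound ⌊q^n / V_q(n,t)⌋ = ⌊256/37⌋ = 6.
Step 4: Compare |C| = 7 to 6: violated.
The claimed |C| lies above the Hamming bound, so no 2-ary code of length 8 with d ≥ 5 can have 7 codewords.


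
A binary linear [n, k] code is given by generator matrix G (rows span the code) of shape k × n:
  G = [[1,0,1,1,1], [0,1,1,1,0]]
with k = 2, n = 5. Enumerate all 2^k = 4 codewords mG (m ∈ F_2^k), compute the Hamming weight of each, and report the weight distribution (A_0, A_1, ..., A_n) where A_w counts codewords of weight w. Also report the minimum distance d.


Weight distribution: A_0 = 1, A_3 = 2, A_4 = 1. Minimum distance d = 3.

Enumerate all 2^2 = 4 messages m ∈ F_2^2.
For each, compute codeword c = mG in F_2^5, then tally its weight.
  m = 00 → c = 00000, weight = 0.
  m = 10 → c = 10111, weight = 4.
  m = 01 → c = 01110, weight = 3.
  m = 11 → c = 11001, weight = 3.
Tally weights:
  weight 0: 1 codewords.
  weight 3: 2 codewords.
  weight 4: 1 codewords.
Minimum distance d = smallest w > 0 with A_w > 0 = 3.
Sanity: Σ A_w = 4 = 2^2 = 4 ✓.


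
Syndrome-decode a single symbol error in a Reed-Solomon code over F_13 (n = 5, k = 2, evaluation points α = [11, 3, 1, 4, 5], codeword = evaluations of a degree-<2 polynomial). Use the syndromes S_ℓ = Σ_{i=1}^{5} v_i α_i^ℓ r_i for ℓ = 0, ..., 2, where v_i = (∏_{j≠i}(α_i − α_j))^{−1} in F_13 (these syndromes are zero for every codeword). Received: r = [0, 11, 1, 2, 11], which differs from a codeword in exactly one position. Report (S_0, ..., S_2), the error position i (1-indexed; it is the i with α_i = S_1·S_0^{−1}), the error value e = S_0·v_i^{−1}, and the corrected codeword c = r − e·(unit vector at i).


S = (10, 4, 12), error at position 2, error magnitude e = 5, c = [0, 6, 1, 2, 11].

Step 1: column multipliers v_i = (∏_{j≠i}(α_i − α_j))^{−1} mod 13.
  i = 1 (α = 11): (11−3)(11−1)(11−4)(11−5) = 8·10·7·6 = 3360 ≡ 6, so v_1 = 6^{−1} = 11 (mod 13).
  i = 2 (α = 3): (3−11)(3−1)(3−4)(3−5) = (−8)·2·(−1)·(−2) = −32 ≡ 7, so v_2 = 7^{−1} = 2 (mod 13).
  i = 3 (α = 1): (1−11)(1−3)(1−4)(1−5) = (−10)·(−2)·(−3)·(−4) = 240 ≡ 6, so v_3 = 6^{−1} = 11 (mod 13).
  i = 4 (α = 4): (4−11)(4−3)(4−1)(4−5) = (−7)·1·3·(−1) = 21 ≡ 8, so v_4 = 8^{−1} = 5 (mod 13).
  i = 5 (α = 5): (5−11)(5−3)(5−1)(5−4) = (−6)·2·4·1 = −48 ≡ 4, so v_5 = 4^{−1} = 10 (mod 13).
  v = [11, 2, 11, 5, 10].
Step 2: syndromes of r = [0, 11, 1, 2, 11] (all sums mod 13).
  S_0 = Σ v_i r_i = 11·0 + 2·11 + 11·1 + 5·2 + 10·11 = 153 ≡ 10.
  S_1 = Σ v_i α_i r_i = 11·11·0 + 2·3·11 + 11·1·1 + 5·4·2 + 10·5·11 = 667 ≡ 4.
  α_i^2 mod 13 = [4, 9, 1, 3, 12].
  S_2 = Σ v_i α_i^2 r_i = 11·4·0 + 2·9·11 + 11·1·1 + 5·3·2 + 10·12·11 = 1559 ≡ 12.
  S = (10, 4, 12) ≠ 0, so r is not a codeword (an error is present).
Step 3: locate the error. For a single error e at position i, S_ℓ = v_i·e·α_i^ℓ, so α_err = S_1/S_0.
  S_0^{−1} = 10^{−1} = 4 (mod 13), so α_err = 4·4 = 16 ≡ 3 = α_2. Error position i = 2.
  Consistency check: S_2/S_1 = 12·10 = 120 ≡ 3 = α_err ✓ (single-error assumption holds).
Step 4: error magnitude e = S_0/v_2 = S_0·∏_{j≠2}(α_2 − α_j) = 10·7 = 70 ≡ 5 (mod 13).
Step 5: correct position 2: c_2 = r_2 − e = 11 − 5 ≡ 6 (mod 13). Hence c = [0, 6, 1, 2, 11].
  Check: interpolating c through the α_i gives m(x) = 5 + 9·x (degree < 2) with m(α_i) = c_i for every i, so c is indeed a codeword.


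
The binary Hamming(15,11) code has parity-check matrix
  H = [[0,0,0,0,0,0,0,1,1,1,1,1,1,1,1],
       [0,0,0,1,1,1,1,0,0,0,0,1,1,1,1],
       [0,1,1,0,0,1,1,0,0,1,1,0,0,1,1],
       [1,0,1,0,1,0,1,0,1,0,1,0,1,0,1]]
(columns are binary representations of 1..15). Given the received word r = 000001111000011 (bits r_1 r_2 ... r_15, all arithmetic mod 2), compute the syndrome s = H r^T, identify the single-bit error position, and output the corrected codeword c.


s = (0, 0, 0, 1)^T, error position = 1, corrected codeword c = 100001111000011

Compute s = H r^T mod 2 one row at a time:
  s_1 = 1 + 1 + 0 + 0 + 0 + 0 + 1 + 1 = 4 ≡ 0 (mod 2).
  s_2 = 0 + 0 + 1 + 1 + 0 + 0 + 1 + 1 = 4 ≡ 0 (mod 2).
  s_3 = 0 + 0 + 1 + 1 + 0 + 0 + 1 + 1 = 4 ≡ 0 (mod 2).
  s_4 = 0 + 0 + 0 + 1 + 1 + 0 + 0 + 1 = 3 ≡ 1 (mod 2).
s = (0, 0, 0, 1)^T — this equals column 1 of H (binary 0001), so error is at position 1.
Correct: flip bit 1 of r = 000001111000011 to get c = 100001111000011.
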